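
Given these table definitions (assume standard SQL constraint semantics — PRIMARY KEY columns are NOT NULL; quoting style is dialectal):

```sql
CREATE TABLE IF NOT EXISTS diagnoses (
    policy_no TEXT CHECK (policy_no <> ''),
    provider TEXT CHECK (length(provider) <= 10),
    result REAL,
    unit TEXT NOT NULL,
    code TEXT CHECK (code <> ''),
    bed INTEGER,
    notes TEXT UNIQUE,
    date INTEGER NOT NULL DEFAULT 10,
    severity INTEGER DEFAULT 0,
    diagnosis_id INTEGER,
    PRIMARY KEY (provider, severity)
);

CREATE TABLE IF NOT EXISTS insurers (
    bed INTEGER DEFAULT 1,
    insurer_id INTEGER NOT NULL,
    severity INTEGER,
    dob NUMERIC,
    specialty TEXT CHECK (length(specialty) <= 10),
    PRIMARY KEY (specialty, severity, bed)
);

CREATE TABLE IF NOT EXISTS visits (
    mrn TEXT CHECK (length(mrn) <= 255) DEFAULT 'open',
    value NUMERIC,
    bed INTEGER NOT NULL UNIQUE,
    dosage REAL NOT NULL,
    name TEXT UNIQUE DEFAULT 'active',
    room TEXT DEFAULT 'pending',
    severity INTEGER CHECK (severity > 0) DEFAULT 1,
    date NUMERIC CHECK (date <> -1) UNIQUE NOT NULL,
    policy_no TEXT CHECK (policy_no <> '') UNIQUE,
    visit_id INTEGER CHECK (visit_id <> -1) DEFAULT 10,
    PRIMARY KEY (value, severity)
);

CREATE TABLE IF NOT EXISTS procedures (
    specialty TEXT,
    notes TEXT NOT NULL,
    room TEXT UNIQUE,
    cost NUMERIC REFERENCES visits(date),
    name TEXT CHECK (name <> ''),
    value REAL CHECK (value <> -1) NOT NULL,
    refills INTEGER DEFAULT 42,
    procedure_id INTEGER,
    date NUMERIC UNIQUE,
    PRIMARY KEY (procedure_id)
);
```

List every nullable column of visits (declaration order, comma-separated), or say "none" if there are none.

mrn, name, room, policy_no, visit_id

- mrn: CHECK does not forbid NULL (a CHECK constraint passes when its expression is NULL) → nullable.
- value: part of the PRIMARY KEY, which implies NOT NULL → not nullable.
- bed: declared NOT NULL → not nullable.
- dosage: declared NOT NULL → not nullable.
- name: UNIQUE does not imply NOT NULL → nullable.
- room: DEFAULT only fills an omitted column; an explicit NULL is still allowed → nullable.
- severity: part of the PRIMARY KEY, which implies NOT NULL → not nullable.
- date: declared NOT NULL → not nullable.
- policy_no: CHECK does not forbid NULL (a CHECK constraint passes when its expression is NULL) → nullable.
- visit_id: CHECK does not forbid NULL (a CHECK constraint passes when its expression is NULL) → nullable.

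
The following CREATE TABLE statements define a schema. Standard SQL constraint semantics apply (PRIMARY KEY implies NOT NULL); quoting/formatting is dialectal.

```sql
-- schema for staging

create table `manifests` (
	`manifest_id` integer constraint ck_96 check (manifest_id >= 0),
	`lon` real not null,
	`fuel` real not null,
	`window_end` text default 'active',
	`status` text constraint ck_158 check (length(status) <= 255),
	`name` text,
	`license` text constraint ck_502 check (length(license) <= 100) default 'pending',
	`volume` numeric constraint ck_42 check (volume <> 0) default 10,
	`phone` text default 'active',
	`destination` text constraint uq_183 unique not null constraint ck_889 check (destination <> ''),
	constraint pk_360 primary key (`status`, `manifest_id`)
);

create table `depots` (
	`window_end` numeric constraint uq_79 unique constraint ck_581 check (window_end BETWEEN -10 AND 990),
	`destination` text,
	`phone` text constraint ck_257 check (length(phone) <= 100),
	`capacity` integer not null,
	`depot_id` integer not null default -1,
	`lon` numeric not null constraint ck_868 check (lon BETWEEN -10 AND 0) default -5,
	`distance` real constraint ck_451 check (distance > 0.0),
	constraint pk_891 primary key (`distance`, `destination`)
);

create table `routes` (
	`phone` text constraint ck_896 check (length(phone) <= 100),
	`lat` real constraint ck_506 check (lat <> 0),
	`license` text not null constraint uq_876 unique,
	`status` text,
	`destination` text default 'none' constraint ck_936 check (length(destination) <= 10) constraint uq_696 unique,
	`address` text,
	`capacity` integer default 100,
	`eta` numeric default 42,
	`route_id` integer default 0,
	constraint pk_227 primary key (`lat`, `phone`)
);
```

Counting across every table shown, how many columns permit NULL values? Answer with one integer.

manifests: 5 nullable (window_end, name, license, volume, phone — PK (status, manifest_id) and explicit NOT NULL columns excluded).
depots: 2 nullable (window_end, phone — PK (distance, destination) and explicit NOT NULL columns excluded).
routes: 6 nullable (status, destination, address, capacity, eta, route_id — PK (lat, phone) and explicit NOT NULL columns excluded).
Total: 5 + 2 + 6 = 13.

13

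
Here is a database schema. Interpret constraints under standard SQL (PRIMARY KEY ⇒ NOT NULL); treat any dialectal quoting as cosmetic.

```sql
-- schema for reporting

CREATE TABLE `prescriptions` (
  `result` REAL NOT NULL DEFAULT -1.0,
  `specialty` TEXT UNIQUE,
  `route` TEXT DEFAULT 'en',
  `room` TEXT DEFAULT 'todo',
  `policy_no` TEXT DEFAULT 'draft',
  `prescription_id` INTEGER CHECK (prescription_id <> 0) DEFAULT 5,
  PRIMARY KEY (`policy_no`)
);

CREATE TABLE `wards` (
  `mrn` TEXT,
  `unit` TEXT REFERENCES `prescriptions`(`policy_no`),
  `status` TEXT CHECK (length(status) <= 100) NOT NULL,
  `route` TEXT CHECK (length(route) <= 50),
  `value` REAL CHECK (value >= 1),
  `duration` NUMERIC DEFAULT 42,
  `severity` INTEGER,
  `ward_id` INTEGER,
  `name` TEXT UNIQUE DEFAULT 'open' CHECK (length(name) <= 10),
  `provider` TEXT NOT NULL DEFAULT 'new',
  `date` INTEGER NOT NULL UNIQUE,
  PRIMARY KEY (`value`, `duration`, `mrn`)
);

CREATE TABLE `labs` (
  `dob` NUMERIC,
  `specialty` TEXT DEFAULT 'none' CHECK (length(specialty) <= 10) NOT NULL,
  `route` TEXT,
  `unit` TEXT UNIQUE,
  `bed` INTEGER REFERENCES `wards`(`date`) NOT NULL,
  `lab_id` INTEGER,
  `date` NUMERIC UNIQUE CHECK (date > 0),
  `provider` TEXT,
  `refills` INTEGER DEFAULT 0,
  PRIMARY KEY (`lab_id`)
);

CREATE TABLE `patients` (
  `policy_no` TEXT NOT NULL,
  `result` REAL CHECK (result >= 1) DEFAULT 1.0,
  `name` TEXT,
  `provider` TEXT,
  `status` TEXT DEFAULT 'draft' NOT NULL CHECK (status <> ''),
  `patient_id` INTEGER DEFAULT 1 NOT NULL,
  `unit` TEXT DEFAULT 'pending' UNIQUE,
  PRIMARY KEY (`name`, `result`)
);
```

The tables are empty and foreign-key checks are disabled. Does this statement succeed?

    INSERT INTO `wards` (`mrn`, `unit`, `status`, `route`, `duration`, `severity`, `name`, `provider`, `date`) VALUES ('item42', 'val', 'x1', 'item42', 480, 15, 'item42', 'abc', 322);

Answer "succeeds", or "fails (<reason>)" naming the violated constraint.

fails (NOT NULL on value)

value is omitted from the column list and has no DEFAULT, so it would receive NULL.
But value is part of the PRIMARY KEY (implied NOT NULL).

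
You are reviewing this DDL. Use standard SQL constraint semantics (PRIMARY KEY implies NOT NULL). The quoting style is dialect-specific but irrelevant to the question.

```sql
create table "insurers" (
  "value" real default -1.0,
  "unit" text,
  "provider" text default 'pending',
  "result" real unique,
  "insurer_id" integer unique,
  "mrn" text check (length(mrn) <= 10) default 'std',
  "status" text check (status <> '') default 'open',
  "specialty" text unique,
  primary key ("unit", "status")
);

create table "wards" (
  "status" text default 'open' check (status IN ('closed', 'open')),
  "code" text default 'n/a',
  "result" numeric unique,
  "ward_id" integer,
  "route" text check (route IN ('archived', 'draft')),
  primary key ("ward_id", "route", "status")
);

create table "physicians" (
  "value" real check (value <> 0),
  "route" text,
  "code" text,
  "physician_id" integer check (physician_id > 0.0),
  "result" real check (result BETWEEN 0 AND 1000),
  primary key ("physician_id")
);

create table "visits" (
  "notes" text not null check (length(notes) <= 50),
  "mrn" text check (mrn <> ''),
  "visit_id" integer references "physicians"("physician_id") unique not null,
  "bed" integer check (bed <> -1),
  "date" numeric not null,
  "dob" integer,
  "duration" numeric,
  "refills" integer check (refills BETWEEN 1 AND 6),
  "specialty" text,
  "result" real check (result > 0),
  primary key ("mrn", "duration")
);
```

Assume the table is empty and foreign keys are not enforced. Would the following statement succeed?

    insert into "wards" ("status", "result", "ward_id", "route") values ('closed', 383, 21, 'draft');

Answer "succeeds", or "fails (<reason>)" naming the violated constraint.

succeeds

NOT NULL columns: route is supplied; status is supplied; ward_id is supplied.
CHECK constraints: 'closed' satisfies (status IN ('closed', 'open')); 'draft' satisfies (route IN ('archived', 'draft')).
No constraint is violated.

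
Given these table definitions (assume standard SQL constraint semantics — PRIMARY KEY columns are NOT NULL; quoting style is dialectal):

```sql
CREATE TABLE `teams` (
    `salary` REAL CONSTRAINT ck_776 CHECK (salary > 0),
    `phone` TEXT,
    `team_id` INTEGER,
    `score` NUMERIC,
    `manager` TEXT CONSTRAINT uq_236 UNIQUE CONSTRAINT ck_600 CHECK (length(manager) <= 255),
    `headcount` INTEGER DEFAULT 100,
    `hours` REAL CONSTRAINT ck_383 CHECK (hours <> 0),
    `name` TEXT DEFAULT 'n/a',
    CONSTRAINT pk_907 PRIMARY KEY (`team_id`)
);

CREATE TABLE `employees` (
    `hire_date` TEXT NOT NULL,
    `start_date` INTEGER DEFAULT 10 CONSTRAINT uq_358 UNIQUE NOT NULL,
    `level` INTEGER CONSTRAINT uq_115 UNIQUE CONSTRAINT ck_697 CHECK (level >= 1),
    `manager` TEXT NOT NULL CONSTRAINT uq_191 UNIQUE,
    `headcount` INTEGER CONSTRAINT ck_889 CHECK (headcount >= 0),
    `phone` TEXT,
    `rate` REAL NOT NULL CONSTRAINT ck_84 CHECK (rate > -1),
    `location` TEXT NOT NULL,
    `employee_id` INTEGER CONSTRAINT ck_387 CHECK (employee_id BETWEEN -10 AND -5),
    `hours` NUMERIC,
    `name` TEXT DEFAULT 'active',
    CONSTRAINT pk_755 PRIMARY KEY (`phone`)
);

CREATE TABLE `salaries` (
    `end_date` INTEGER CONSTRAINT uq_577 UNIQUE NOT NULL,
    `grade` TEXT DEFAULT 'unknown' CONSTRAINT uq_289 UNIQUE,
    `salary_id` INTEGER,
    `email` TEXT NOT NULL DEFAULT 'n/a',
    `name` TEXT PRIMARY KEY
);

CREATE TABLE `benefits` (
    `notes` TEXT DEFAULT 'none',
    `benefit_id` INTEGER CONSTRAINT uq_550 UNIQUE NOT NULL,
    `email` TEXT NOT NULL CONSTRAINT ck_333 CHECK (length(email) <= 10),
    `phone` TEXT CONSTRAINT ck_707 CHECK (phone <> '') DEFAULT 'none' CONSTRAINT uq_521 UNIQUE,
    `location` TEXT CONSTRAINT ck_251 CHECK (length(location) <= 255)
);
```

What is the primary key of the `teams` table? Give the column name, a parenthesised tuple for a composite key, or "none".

team_id is declared PRIMARY KEY as a table-level PRIMARY KEY clause.

team_id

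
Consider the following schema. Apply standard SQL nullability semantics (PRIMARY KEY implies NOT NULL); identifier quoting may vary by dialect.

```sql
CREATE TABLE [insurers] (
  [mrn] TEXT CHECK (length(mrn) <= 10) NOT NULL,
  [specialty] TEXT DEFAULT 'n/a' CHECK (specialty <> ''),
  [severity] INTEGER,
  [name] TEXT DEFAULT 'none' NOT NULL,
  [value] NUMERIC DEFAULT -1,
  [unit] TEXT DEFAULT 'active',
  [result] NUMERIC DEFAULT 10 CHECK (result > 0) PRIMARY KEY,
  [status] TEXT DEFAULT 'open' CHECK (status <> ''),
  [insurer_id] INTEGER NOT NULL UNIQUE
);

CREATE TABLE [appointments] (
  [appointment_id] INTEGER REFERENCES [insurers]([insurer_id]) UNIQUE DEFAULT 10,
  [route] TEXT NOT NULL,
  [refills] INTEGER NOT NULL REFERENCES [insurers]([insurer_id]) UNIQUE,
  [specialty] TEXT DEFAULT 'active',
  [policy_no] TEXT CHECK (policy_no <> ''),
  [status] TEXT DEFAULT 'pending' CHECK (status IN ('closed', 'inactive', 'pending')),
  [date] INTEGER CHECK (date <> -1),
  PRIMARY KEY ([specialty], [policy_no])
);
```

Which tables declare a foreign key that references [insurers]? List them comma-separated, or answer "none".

appointments

- appointments.appointment_id references insurers(insurer_id).
- appointments.refills references insurers(insurer_id).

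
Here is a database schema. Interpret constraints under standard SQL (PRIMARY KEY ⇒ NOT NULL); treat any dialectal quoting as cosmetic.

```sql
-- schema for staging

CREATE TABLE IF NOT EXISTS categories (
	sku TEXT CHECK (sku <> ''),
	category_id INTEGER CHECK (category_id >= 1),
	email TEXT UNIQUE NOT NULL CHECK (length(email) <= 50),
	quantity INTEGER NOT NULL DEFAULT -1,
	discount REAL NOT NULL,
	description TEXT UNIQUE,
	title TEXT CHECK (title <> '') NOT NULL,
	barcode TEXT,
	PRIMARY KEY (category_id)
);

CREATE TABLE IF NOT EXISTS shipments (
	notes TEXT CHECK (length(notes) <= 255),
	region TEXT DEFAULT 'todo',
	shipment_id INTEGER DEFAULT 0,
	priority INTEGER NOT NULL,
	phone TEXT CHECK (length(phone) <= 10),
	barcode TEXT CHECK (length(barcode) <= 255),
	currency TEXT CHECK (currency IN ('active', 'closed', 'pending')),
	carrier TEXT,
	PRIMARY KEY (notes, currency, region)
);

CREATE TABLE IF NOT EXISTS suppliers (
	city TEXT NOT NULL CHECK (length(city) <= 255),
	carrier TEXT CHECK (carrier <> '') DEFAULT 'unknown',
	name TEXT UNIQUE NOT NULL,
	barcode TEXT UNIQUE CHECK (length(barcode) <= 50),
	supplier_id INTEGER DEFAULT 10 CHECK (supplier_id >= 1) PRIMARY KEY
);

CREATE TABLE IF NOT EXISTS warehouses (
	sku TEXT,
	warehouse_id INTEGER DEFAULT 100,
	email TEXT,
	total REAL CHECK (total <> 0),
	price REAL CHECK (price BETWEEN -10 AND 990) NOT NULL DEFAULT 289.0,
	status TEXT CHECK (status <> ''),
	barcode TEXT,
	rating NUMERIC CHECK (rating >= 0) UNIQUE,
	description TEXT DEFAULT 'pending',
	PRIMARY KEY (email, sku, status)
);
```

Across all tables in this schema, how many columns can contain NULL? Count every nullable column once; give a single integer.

14

categories: 3 nullable (sku, description, barcode — PK (category_id) and explicit NOT NULL columns excluded).
shipments: 4 nullable (shipment_id, phone, barcode, carrier — PK (notes, currency, region) and explicit NOT NULL columns excluded).
suppliers: 2 nullable (carrier, barcode — PK (supplier_id) and explicit NOT NULL columns excluded).
warehouses: 5 nullable (warehouse_id, total, barcode, rating, description — PK (email, sku, status) and explicit NOT NULL columns excluded).
Total: 3 + 4 + 2 + 5 = 14.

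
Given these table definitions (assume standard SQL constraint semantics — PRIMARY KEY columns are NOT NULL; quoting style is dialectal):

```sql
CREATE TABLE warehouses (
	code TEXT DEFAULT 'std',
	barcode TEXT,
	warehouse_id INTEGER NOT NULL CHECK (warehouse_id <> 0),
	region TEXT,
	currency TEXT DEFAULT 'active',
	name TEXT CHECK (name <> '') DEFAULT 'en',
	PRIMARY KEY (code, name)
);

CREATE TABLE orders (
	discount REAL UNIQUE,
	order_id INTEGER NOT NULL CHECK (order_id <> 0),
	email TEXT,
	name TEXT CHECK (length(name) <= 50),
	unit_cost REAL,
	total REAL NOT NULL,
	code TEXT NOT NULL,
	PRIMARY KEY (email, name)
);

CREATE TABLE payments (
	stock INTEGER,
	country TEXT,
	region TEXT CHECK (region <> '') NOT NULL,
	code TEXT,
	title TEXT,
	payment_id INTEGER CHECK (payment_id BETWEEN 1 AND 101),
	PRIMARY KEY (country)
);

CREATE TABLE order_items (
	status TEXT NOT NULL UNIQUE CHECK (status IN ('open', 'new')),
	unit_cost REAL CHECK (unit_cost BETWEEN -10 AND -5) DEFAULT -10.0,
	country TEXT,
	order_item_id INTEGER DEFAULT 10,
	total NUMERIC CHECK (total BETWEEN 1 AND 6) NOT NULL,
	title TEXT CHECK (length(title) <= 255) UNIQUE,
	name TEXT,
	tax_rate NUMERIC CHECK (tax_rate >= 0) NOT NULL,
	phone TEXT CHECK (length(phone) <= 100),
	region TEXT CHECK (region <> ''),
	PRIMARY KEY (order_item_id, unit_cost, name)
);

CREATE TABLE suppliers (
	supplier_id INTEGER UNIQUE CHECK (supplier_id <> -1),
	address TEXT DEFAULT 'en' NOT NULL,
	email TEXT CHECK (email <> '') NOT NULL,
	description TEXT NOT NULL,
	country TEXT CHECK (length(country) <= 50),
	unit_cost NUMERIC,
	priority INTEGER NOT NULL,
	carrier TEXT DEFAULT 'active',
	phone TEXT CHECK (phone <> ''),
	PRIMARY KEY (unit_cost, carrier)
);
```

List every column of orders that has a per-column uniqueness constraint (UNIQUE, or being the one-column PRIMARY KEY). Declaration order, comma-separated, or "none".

- discount: declared UNIQUE → unique.
- order_id: no UNIQUE or single-column PK constraint.
- email: part of a composite PRIMARY KEY — only the tuple is unique, not this column on its own.
- name: part of a composite PRIMARY KEY — only the tuple is unique, not this column on its own.
- unit_cost: no UNIQUE or single-column PK constraint.
- total: no UNIQUE or single-column PK constraint.
- code: no UNIQUE or single-column PK constraint.

discount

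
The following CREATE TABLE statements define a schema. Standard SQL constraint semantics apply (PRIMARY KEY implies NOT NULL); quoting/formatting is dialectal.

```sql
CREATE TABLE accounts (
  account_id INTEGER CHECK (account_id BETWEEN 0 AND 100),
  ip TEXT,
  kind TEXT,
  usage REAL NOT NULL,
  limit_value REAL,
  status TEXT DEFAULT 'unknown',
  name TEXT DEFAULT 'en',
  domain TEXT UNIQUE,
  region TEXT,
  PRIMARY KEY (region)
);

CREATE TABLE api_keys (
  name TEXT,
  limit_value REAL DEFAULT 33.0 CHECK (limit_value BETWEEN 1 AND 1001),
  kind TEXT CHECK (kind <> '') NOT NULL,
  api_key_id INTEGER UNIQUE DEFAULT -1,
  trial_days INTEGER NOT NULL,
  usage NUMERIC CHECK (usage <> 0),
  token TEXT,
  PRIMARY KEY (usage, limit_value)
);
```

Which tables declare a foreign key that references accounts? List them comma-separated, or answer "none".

No REFERENCES clause anywhere in the schema names accounts.

none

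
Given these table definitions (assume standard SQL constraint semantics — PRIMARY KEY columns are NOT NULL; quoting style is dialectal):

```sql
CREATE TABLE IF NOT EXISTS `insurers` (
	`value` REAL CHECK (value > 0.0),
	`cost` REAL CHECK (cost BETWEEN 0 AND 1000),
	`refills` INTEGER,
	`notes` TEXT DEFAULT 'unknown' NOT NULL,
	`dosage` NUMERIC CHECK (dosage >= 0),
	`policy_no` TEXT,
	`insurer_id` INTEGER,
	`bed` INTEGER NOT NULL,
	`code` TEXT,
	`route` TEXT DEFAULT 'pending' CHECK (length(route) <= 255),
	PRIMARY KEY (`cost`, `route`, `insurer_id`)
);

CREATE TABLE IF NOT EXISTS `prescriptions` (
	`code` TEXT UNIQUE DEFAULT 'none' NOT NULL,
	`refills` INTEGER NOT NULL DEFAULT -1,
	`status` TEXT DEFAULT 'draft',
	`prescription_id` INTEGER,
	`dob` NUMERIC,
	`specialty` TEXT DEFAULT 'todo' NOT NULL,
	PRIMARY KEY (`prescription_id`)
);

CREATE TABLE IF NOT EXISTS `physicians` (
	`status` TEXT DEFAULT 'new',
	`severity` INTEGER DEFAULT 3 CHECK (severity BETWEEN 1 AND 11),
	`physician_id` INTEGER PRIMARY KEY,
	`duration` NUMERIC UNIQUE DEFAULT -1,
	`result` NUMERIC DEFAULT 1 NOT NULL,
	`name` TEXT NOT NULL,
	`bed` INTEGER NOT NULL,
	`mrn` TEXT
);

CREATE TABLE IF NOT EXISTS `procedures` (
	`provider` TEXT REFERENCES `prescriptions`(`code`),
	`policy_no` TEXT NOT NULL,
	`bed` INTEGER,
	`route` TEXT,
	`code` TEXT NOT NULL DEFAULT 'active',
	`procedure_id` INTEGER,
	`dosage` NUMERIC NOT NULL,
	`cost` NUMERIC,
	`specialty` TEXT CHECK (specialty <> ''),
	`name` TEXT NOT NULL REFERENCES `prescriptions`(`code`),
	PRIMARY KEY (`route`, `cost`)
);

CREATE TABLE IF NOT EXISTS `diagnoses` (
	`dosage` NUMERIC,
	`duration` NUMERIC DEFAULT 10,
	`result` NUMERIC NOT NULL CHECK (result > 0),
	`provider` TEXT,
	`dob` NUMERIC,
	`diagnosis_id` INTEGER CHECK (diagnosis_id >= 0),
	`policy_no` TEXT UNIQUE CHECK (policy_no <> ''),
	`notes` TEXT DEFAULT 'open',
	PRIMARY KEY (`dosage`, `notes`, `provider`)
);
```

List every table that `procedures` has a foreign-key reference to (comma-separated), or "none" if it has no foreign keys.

prescriptions

- provider REFERENCES prescriptions(code).
- name REFERENCES prescriptions(code).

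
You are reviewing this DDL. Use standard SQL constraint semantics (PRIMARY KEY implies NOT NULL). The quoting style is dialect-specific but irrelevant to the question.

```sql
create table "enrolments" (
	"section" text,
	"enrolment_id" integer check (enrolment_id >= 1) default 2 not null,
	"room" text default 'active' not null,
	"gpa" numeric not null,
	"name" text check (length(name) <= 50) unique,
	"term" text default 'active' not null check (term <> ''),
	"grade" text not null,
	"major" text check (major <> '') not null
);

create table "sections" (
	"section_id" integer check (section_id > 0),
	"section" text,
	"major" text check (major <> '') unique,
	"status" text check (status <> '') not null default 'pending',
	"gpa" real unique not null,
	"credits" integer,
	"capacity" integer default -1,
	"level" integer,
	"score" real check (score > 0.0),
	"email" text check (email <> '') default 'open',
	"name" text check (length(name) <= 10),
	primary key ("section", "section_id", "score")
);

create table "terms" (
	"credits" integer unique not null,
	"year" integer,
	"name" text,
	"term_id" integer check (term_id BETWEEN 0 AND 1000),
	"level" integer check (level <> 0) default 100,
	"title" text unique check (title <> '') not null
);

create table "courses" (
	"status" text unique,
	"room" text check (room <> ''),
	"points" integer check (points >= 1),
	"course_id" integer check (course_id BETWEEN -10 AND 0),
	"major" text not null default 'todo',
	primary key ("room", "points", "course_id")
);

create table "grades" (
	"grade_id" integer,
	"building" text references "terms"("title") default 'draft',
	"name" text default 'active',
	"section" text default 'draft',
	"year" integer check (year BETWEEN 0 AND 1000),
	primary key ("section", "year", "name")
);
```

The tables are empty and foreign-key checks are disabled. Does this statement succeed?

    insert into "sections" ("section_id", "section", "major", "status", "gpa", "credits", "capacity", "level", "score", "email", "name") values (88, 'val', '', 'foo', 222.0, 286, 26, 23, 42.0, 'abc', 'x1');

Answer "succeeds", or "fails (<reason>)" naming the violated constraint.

The value '' for major violates CHECK (major <> '').

fails (CHECK on major)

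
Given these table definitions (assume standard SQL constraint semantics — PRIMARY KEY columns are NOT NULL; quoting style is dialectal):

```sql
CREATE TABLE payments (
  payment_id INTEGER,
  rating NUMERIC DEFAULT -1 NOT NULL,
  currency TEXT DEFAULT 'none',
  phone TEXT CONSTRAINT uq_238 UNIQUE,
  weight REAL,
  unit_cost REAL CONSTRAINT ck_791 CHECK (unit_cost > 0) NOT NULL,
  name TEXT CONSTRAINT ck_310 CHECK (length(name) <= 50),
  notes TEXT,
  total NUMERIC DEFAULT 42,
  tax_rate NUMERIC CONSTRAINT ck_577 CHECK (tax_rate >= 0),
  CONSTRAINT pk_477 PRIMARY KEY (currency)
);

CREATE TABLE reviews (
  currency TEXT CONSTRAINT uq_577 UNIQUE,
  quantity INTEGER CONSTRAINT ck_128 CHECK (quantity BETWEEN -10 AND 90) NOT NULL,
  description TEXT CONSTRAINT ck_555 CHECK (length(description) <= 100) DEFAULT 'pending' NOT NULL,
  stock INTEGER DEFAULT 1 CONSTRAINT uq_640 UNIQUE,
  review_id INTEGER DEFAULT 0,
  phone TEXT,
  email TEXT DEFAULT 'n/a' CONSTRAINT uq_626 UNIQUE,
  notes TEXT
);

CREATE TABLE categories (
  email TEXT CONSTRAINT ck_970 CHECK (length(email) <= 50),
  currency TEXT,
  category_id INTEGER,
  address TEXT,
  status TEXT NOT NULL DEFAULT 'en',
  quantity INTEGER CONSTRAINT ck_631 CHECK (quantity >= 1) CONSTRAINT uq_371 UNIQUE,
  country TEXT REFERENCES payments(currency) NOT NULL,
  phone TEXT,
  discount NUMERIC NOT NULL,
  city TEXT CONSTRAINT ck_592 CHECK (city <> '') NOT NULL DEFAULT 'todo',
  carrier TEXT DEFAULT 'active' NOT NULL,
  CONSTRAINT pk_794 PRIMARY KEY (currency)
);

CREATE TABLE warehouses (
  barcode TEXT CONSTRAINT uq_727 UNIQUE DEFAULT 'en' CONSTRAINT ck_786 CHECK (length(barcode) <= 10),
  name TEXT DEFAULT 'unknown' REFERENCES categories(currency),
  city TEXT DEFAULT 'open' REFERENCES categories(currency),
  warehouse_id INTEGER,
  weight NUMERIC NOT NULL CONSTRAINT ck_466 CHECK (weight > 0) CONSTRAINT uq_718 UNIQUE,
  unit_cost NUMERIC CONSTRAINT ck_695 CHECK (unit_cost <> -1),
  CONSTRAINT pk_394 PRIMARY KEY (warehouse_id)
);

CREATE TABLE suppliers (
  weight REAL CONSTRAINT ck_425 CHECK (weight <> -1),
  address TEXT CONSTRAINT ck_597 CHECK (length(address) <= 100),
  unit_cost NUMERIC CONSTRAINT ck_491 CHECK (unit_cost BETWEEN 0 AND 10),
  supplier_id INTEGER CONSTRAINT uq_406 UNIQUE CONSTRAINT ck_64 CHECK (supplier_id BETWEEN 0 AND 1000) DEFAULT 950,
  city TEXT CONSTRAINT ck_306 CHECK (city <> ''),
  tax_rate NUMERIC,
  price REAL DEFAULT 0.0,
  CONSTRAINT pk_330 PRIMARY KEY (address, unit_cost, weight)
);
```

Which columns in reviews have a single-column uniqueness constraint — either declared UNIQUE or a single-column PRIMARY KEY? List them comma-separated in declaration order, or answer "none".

currency, stock, email

- currency: declared UNIQUE → unique.
- quantity: no UNIQUE or single-column PK constraint.
- description: no UNIQUE or single-column PK constraint.
- stock: declared UNIQUE → unique.
- review_id: no UNIQUE or single-column PK constraint.
- phone: no UNIQUE or single-column PK constraint.
- email: declared UNIQUE → unique.
- notes: no UNIQUE or single-column PK constraint.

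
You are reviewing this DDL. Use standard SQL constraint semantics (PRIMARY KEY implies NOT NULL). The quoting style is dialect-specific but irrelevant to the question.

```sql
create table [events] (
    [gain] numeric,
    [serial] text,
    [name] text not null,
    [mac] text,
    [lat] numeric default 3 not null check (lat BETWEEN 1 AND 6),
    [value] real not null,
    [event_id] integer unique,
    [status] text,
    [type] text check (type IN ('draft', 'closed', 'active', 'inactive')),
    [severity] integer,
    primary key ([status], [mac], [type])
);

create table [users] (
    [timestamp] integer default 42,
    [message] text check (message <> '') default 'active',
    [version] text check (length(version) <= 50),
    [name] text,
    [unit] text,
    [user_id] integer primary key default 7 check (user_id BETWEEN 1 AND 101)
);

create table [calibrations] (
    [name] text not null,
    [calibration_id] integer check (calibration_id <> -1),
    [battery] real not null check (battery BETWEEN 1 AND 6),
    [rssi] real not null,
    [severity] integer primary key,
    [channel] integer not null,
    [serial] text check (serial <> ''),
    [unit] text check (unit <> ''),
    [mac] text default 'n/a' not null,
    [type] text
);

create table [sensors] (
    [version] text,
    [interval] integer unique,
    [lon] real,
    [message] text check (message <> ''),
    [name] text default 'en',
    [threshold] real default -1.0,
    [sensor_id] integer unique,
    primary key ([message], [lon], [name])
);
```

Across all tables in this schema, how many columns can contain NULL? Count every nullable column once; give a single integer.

17

events: 4 nullable (gain, serial, event_id, severity — PK (status, mac, type) and explicit NOT NULL columns excluded).
users: 5 nullable (timestamp, message, version, name, unit — PK (user_id) and explicit NOT NULL columns excluded).
calibrations: 4 nullable (calibration_id, serial, unit, type — PK (severity) and explicit NOT NULL columns excluded).
sensors: 4 nullable (version, interval, threshold, sensor_id — PK (message, lon, name) and explicit NOT NULL columns excluded).
Total: 4 + 5 + 4 + 4 = 17.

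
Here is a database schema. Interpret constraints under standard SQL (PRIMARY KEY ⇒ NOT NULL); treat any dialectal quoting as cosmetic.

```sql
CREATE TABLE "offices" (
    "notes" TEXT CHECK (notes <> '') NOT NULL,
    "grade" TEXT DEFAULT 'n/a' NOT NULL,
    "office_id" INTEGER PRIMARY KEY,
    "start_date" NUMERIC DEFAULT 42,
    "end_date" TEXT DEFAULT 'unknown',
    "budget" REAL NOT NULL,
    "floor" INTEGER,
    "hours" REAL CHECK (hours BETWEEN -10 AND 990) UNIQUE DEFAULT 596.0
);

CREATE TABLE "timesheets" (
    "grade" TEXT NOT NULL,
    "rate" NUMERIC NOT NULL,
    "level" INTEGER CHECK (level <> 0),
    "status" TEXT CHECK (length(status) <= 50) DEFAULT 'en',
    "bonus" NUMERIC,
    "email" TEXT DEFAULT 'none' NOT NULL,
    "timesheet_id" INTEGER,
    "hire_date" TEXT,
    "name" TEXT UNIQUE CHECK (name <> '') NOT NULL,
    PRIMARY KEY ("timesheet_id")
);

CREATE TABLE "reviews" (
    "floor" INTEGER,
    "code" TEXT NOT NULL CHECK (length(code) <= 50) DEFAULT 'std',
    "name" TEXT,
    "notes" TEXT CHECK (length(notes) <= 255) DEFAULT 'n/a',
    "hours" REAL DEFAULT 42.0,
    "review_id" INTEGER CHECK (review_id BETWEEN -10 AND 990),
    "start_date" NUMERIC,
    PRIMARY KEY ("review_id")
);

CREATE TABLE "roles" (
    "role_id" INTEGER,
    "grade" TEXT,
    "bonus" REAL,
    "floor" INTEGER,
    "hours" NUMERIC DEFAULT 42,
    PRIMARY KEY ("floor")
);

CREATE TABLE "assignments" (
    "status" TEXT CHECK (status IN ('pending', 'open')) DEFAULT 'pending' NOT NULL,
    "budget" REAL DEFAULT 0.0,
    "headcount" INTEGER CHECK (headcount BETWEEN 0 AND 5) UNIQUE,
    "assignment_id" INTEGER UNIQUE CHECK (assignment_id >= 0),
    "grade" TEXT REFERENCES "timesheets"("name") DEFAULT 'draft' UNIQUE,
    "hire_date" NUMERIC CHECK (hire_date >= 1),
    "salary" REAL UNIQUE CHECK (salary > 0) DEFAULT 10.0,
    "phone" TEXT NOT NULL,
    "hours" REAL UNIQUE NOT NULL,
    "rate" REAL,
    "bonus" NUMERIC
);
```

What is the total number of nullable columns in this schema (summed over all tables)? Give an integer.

offices: 4 nullable (start_date, end_date, floor, hours — PK (office_id) and explicit NOT NULL columns excluded).
timesheets: 4 nullable (level, status, bonus, hire_date — PK (timesheet_id) and explicit NOT NULL columns excluded).
reviews: 5 nullable (floor, name, notes, hours, start_date — PK (review_id) and explicit NOT NULL columns excluded).
roles: 4 nullable (role_id, grade, bonus, hours — PK (floor) and explicit NOT NULL columns excluded).
assignments: 8 nullable (budget, headcount, assignment_id, grade, hire_date, salary, rate, bonus — PK none and explicit NOT NULL columns excluded).
Total: 4 + 4 + 5 + 4 + 8 = 25.

25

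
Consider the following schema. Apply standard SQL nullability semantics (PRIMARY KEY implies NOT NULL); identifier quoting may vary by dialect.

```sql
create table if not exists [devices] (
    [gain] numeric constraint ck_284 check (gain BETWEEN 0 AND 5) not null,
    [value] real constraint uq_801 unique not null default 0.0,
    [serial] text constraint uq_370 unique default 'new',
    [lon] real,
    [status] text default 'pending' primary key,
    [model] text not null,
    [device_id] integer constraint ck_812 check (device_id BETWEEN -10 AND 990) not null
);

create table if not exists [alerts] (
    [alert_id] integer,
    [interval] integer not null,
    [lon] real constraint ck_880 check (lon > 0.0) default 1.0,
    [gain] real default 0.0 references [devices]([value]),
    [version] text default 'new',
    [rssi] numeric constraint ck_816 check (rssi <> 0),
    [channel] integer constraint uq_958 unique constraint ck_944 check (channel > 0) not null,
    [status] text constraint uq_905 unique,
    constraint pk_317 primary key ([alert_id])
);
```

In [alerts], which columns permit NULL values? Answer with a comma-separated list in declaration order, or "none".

lon, gain, version, rssi, status

- alert_id: part of the PRIMARY KEY, which implies NOT NULL → not nullable.
- interval: declared NOT NULL → not nullable.
- lon: CHECK does not forbid NULL (a CHECK constraint passes when its expression is NULL) → nullable.
- gain: a foreign key column may be NULL unless separately constrained → nullable.
- version: DEFAULT only fills an omitted column; an explicit NULL is still allowed → nullable.
- rssi: CHECK does not forbid NULL (a CHECK constraint passes when its expression is NULL) → nullable.
- channel: declared NOT NULL → not nullable.
- status: UNIQUE does not imply NOT NULL → nullable.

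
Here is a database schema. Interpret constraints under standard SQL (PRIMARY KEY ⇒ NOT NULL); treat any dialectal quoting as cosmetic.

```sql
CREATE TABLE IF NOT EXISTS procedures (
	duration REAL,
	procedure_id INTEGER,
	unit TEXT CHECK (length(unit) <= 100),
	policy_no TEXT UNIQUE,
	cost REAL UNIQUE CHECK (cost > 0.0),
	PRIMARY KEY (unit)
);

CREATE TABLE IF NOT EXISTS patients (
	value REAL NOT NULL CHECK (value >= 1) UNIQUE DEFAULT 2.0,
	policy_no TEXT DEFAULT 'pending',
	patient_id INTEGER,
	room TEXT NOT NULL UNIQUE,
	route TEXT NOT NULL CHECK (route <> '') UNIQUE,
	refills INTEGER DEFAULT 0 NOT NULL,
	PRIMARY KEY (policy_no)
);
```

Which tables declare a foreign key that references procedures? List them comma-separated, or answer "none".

none

No REFERENCES clause anywhere in the schema names procedures.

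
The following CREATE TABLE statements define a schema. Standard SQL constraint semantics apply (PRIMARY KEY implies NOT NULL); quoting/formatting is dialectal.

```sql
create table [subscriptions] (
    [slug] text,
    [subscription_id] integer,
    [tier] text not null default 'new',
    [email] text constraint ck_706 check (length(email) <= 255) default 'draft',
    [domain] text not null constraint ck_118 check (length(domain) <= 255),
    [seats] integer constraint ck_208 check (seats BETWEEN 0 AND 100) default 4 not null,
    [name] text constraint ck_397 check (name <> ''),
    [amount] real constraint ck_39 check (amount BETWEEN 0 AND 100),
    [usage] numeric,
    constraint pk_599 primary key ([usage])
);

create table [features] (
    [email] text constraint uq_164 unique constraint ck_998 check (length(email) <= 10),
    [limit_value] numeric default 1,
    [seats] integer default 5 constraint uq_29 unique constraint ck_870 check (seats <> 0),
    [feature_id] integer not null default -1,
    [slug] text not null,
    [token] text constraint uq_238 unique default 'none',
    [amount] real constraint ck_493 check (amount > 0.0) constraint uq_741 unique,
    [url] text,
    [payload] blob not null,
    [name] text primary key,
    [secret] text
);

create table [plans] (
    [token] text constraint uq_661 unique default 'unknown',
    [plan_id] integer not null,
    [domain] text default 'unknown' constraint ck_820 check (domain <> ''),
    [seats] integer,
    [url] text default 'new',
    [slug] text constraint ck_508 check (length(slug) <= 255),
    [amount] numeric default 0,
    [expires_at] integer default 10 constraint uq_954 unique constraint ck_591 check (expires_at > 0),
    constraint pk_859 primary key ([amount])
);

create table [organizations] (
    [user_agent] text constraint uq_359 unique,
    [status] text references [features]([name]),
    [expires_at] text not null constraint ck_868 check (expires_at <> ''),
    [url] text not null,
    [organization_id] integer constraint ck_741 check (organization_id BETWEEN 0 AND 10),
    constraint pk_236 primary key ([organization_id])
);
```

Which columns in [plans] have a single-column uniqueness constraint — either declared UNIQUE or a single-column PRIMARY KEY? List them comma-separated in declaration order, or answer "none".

token, amount, expires_at

- token: declared UNIQUE → unique.
- plan_id: no UNIQUE or single-column PK constraint.
- domain: no UNIQUE or single-column PK constraint.
- seats: no UNIQUE or single-column PK constraint.
- url: no UNIQUE or single-column PK constraint.
- slug: no UNIQUE or single-column PK constraint.
- amount: single-column PRIMARY KEY → unique.
- expires_at: declared UNIQUE → unique.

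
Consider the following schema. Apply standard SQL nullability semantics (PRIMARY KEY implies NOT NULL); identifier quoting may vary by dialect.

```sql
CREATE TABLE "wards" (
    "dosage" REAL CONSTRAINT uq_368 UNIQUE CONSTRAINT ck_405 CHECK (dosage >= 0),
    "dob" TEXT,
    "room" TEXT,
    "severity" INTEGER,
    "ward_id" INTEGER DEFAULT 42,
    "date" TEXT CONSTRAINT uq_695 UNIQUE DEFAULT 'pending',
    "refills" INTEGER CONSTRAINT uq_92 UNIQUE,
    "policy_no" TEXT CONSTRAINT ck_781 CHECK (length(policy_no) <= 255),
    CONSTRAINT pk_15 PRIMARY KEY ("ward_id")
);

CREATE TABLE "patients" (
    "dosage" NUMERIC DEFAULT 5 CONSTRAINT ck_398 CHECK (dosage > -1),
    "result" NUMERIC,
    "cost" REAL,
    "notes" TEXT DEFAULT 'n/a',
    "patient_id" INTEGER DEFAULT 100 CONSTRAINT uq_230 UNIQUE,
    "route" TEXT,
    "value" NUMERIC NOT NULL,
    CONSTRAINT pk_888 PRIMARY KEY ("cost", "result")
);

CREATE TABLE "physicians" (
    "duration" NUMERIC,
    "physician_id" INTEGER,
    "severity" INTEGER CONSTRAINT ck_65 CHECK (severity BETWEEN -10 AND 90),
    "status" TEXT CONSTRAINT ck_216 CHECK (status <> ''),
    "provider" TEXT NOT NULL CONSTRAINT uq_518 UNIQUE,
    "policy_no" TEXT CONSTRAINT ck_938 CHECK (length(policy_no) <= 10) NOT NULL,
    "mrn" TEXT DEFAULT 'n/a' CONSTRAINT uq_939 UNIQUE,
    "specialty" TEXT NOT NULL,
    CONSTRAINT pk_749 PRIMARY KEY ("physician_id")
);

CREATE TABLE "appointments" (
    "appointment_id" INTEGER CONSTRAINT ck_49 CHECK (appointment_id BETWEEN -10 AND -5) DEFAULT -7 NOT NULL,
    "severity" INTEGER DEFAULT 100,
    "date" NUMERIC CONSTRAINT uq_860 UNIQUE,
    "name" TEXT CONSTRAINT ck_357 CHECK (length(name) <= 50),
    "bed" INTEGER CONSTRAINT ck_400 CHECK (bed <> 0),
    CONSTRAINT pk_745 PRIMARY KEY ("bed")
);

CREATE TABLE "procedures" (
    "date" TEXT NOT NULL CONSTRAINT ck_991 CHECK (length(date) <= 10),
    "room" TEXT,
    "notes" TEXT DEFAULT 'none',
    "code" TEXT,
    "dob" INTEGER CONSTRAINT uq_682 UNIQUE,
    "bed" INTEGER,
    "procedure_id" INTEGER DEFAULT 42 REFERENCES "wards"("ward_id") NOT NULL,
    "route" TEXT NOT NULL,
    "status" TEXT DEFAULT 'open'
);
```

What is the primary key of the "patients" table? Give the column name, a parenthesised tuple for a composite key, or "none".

A table-level PRIMARY KEY clause names 2 columns: cost, result.
This is a composite key — the combination is unique, not each column individually.

(cost, result)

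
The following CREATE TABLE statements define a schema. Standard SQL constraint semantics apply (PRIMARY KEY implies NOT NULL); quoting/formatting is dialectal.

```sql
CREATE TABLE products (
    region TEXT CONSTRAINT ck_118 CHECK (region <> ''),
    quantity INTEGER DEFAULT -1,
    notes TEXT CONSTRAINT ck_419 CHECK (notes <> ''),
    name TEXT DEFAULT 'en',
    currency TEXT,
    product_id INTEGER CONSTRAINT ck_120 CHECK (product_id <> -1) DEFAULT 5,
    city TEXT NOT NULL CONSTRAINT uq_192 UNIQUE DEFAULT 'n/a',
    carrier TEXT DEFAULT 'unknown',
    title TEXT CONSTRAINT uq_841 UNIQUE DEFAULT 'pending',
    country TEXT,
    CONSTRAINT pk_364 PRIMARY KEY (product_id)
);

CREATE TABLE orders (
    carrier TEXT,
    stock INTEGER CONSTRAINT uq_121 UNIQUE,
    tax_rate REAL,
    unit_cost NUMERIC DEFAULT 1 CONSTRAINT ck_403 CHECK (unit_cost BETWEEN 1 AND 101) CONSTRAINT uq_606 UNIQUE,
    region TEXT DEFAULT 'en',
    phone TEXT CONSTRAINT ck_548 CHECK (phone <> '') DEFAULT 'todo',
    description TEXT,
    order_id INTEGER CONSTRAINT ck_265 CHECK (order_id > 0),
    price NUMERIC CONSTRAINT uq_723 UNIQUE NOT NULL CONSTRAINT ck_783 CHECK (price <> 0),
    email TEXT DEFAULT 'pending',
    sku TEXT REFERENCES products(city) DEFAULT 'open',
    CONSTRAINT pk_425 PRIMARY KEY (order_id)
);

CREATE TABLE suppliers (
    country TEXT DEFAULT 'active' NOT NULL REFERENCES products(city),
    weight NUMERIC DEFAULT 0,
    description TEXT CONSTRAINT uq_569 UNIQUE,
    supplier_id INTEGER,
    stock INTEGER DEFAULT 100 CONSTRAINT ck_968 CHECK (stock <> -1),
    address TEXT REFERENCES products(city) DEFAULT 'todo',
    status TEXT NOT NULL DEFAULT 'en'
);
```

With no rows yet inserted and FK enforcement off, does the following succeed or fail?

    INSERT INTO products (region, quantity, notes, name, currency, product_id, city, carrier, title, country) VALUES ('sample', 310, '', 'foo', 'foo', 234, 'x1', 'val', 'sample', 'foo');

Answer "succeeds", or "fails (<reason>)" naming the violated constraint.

The value '' for notes violates CHECK (notes <> '').

fails (CHECK on notes)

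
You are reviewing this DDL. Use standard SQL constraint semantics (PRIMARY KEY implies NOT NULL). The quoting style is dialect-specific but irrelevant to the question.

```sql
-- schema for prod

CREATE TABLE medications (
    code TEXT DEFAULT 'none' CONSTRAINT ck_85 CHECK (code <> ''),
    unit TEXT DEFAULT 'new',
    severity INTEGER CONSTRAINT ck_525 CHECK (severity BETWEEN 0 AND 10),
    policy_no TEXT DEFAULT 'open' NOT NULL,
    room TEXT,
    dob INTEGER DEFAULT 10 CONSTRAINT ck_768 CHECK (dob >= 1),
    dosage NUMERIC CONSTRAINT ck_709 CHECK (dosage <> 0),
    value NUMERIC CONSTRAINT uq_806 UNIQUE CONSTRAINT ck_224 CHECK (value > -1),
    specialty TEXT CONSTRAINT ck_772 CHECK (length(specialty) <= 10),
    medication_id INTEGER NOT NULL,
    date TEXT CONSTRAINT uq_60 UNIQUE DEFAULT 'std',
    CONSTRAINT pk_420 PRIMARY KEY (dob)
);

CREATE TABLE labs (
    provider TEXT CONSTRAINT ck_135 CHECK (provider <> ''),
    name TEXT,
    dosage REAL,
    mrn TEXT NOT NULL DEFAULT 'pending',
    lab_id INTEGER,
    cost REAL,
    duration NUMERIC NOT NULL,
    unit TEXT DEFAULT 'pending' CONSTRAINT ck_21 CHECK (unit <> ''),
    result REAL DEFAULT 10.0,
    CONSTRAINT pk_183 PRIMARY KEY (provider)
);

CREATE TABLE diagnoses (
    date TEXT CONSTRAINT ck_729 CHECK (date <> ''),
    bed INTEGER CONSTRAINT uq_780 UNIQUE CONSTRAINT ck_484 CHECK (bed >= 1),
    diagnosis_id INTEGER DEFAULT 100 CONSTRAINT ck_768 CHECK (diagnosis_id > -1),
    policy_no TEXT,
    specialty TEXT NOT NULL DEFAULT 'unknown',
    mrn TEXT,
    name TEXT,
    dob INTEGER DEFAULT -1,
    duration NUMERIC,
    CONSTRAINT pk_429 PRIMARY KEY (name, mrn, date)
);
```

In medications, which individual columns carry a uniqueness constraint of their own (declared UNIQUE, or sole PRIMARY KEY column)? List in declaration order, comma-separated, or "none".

dob, value, date

- code: no UNIQUE or single-column PK constraint.
- unit: no UNIQUE or single-column PK constraint.
- severity: no UNIQUE or single-column PK constraint.
- policy_no: no UNIQUE or single-column PK constraint.
- room: no UNIQUE or single-column PK constraint.
- dob: single-column PRIMARY KEY → unique.
- dosage: no UNIQUE or single-column PK constraint.
- value: declared UNIQUE → unique.
- specialty: no UNIQUE or single-column PK constraint.
- medication_id: no UNIQUE or single-column PK constraint.
- date: declared UNIQUE → unique.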